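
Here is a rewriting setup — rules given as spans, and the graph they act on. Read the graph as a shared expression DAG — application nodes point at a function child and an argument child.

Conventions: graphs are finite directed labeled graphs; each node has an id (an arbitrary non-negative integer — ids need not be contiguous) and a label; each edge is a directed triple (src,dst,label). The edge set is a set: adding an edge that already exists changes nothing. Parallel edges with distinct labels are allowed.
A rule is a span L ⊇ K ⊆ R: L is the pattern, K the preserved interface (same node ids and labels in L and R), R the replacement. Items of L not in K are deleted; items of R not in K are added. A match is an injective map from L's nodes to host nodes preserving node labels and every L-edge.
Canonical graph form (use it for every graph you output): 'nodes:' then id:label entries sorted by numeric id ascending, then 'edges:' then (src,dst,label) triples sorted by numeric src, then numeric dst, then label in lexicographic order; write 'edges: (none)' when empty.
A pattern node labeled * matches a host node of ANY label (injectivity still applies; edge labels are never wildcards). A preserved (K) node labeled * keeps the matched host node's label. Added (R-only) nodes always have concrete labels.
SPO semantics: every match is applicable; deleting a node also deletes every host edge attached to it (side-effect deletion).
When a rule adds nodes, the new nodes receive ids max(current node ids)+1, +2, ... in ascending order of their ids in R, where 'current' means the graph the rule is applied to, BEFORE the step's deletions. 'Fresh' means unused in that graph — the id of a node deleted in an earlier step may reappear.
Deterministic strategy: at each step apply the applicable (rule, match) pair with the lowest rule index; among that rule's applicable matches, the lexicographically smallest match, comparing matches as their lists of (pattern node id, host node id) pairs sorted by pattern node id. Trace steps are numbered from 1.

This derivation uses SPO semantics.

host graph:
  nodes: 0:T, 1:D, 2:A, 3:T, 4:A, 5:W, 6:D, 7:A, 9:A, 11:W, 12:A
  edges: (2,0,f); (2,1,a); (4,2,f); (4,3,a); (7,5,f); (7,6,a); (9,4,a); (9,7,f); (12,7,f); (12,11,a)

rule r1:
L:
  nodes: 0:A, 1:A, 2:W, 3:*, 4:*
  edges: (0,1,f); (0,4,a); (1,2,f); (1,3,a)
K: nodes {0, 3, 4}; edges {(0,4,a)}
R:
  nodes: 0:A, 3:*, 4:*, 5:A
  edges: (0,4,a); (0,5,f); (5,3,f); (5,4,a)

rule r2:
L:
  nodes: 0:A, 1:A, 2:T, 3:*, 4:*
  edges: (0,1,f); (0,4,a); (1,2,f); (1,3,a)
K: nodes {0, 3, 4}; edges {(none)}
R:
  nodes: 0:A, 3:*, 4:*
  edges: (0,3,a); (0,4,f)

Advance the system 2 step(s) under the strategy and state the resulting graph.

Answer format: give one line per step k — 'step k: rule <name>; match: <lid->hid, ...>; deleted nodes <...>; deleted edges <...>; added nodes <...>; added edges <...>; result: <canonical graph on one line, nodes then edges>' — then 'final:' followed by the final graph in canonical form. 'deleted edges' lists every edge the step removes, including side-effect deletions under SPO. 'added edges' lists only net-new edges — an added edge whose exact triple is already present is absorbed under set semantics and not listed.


step 1: rule r1; match: 0->9, 1->7, 2->5, 3->6, 4->4; deleted nodes 5, 7; deleted edges (7,5,f); (7,6,a); (9,7,f); (12,7,f); added nodes 13; added edges (9,13,f); (13,4,a); (13,6,f); result: nodes: 0:T, 1:D, 2:A, 3:T, 4:A, 6:D, 9:A, 11:W, 12:A, 13:A edges: (2,0,f); (2,1,a); (4,2,f); (4,3,a); (9,4,a); (9,13,f); (12,11,a); (13,4,a); (13,6,f)
step 2: rule r2; match: 0->4, 1->2, 2->0, 3->1, 4->3; deleted nodes 0, 2; deleted edges (2,0,f); (2,1,a); (4,2,f); (4,3,a); added nodes (none); added edges (4,1,a); (4,3,f); result: nodes: 1:D, 3:T, 4:A, 6:D, 9:A, 11:W, 12:A, 13:A edges: (4,1,a); (4,3,f); (9,4,a); (9,13,f); (12,11,a); (13,4,a); (13,6,f)
final:
nodes: 1:D, 3:T, 4:A, 6:D, 9:A, 11:W, 12:A, 13:A
edges: (4,1,a); (4,3,f); (9,4,a); (9,13,f); (12,11,a); (13,4,a); (13,6,f)


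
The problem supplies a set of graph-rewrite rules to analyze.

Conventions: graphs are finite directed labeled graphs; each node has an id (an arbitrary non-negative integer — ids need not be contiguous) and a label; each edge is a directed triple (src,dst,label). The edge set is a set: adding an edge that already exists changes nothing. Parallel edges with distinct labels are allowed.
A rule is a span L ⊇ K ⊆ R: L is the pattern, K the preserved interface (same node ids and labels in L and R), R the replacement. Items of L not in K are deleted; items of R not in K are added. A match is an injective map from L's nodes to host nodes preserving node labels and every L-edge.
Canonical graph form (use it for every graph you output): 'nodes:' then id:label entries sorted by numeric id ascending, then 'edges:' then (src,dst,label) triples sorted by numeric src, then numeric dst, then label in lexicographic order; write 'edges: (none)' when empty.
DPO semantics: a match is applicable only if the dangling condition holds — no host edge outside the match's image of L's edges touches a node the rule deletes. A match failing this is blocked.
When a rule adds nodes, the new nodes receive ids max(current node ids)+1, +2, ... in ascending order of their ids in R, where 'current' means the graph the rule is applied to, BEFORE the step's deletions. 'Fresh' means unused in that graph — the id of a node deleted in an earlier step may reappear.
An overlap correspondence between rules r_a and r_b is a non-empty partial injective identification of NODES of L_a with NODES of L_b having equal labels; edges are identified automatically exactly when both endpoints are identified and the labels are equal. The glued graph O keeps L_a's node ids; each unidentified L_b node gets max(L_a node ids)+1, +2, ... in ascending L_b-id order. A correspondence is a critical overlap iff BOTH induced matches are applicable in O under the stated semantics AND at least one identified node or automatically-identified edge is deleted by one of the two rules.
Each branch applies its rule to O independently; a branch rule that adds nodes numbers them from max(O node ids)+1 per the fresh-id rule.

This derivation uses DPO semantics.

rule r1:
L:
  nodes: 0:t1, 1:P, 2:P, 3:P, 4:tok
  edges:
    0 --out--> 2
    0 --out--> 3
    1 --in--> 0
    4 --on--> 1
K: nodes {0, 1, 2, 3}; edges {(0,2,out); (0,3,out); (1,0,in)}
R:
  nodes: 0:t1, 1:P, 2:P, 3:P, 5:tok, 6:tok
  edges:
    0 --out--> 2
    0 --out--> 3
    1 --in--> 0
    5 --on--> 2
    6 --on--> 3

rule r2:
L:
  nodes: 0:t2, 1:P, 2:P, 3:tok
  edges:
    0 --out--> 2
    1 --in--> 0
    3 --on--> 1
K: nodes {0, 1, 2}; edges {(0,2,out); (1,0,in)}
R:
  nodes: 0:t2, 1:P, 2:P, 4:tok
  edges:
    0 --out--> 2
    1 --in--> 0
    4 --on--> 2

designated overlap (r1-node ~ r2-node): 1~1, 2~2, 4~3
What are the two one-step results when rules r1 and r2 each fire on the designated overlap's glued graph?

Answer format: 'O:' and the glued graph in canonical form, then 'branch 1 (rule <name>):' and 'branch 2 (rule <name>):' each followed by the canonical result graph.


O:
nodes: 0:t1, 1:P, 2:P, 3:P, 4:tok, 5:t2
edges: (0,2,out); (0,3,out); (1,0,in); (1,5,in); (4,1,on); (5,2,out)
branch 1 (rule r1):
nodes: 0:t1, 1:P, 2:P, 3:P, 5:t2, 6:tok, 7:tok
edges: (0,2,out); (0,3,out); (1,0,in); (1,5,in); (5,2,out); (6,2,on); (7,3,on)
branch 2 (rule r2):
nodes: 0:t1, 1:P, 2:P, 3:P, 5:t2, 6:tok
edges: (0,2,out); (0,3,out); (1,0,in); (1,5,in); (5,2,out); (6,2,on)


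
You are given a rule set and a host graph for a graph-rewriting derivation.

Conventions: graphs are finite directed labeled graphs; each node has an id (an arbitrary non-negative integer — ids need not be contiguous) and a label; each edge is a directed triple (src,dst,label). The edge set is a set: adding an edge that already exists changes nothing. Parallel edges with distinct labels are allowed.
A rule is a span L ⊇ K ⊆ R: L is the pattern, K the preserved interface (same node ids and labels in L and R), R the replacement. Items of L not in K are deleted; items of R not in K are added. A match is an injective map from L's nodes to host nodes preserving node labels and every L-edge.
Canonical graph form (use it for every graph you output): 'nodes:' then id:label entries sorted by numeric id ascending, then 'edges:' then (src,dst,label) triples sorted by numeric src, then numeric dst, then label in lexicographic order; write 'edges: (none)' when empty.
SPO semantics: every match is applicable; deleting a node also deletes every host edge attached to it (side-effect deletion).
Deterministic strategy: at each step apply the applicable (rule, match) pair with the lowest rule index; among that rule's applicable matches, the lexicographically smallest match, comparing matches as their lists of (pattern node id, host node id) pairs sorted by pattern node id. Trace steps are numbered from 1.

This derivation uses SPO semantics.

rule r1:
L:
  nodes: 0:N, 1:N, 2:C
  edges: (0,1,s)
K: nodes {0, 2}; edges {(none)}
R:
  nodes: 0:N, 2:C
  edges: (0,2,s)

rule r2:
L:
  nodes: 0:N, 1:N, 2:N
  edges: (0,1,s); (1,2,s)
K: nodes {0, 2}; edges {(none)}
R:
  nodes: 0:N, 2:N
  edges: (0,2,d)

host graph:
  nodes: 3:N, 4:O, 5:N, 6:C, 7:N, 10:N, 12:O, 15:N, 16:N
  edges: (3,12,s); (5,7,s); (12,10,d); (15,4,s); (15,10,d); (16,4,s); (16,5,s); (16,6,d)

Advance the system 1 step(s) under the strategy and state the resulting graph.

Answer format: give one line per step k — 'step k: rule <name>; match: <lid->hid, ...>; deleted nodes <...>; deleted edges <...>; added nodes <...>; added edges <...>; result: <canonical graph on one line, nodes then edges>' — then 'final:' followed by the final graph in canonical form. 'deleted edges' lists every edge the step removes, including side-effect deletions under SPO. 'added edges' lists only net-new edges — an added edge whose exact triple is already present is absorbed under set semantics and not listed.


step 1: rule r1; match: 0->5, 1->7, 2->6; deleted nodes 7; deleted edges (5,7,s); added nodes (none); added edges (5,6,s); result: nodes: 3:N, 4:O, 5:N, 6:C, 10:N, 12:O, 15:N, 16:N edges: (3,12,s); (5,6,s); (12,10,d); (15,4,s); (15,10,d); (16,4,s); (16,5,s); (16,6,d)
final:
nodes: 3:N, 4:O, 5:N, 6:C, 10:N, 12:O, 15:N, 16:N
edges: (3,12,s); (5,6,s); (12,10,d); (15,4,s); (15,10,d); (16,4,s); (16,5,s); (16,6,d)


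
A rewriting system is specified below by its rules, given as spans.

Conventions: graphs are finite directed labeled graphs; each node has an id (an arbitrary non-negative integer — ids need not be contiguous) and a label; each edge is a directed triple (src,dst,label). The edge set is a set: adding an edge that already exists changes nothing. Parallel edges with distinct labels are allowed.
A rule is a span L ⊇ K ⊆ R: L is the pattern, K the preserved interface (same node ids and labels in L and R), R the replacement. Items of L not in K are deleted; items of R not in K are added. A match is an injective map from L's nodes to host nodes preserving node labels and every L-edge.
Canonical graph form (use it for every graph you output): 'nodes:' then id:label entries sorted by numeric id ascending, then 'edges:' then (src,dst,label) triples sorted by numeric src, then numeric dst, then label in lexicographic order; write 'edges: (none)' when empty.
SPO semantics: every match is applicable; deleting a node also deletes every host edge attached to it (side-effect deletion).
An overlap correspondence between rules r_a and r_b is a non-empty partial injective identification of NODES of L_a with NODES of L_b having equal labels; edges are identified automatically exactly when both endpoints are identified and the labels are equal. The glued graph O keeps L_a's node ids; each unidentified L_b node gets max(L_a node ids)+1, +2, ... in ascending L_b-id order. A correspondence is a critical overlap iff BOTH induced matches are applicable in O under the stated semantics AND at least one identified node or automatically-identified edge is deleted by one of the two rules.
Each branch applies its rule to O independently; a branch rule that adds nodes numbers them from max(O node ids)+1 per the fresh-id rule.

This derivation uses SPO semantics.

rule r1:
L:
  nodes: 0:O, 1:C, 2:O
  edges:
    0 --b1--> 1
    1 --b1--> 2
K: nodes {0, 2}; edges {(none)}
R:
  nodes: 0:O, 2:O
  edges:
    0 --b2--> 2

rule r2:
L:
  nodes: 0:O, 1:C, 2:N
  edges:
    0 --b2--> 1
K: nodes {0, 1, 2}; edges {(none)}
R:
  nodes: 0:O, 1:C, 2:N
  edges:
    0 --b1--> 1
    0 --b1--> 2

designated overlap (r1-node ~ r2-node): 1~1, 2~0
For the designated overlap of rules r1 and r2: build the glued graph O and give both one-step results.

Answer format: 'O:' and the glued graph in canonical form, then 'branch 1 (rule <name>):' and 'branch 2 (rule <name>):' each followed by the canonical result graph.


O:
nodes: 0:O, 1:C, 2:O, 3:N
edges: (0,1,b1); (1,2,b1); (2,1,b2)
branch 1 (rule r1):
nodes: 0:O, 2:O, 3:N
edges: (0,2,b2)
branch 2 (rule r2):
nodes: 0:O, 1:C, 2:O, 3:N
edges: (0,1,b1); (1,2,b1); (2,1,b1); (2,3,b1)


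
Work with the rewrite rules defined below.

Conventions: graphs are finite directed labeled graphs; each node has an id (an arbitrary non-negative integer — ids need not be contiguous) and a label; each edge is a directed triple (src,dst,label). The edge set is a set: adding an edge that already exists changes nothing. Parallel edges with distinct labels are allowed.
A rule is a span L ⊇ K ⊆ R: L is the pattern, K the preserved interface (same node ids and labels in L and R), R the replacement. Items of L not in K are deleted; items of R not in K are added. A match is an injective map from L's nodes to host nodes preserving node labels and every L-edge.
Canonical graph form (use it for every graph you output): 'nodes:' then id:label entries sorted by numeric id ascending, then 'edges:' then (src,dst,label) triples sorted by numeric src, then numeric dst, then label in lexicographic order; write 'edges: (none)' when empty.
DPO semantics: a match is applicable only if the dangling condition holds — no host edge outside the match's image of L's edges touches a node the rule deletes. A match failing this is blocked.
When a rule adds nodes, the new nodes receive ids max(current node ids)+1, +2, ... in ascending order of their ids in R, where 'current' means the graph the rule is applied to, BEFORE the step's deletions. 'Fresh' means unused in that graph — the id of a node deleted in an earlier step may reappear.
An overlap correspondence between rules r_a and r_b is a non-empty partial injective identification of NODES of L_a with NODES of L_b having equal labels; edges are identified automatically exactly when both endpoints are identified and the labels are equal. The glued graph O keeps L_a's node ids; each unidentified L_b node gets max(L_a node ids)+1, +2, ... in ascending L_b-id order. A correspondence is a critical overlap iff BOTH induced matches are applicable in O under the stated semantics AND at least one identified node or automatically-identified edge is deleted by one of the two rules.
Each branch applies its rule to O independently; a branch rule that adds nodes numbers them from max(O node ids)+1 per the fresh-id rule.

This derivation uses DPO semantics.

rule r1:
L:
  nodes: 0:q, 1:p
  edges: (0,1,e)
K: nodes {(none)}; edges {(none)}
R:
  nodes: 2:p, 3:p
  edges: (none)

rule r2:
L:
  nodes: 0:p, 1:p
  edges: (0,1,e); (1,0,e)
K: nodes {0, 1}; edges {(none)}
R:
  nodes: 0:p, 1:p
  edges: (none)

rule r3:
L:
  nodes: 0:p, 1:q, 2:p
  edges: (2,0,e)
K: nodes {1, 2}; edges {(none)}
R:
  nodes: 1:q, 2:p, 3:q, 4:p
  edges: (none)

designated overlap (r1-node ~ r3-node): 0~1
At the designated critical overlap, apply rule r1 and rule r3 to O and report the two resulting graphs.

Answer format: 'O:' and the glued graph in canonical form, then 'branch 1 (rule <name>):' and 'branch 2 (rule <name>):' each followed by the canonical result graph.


O:
nodes: 0:q, 1:p, 2:p, 3:p
edges: (0,1,e); (3,2,e)
branch 1 (rule r1):
nodes: 2:p, 3:p, 4:p, 5:p
edges: (3,2,e)
branch 2 (rule r3):
nodes: 0:q, 1:p, 3:p, 4:q, 5:p
edges: (0,1,e)


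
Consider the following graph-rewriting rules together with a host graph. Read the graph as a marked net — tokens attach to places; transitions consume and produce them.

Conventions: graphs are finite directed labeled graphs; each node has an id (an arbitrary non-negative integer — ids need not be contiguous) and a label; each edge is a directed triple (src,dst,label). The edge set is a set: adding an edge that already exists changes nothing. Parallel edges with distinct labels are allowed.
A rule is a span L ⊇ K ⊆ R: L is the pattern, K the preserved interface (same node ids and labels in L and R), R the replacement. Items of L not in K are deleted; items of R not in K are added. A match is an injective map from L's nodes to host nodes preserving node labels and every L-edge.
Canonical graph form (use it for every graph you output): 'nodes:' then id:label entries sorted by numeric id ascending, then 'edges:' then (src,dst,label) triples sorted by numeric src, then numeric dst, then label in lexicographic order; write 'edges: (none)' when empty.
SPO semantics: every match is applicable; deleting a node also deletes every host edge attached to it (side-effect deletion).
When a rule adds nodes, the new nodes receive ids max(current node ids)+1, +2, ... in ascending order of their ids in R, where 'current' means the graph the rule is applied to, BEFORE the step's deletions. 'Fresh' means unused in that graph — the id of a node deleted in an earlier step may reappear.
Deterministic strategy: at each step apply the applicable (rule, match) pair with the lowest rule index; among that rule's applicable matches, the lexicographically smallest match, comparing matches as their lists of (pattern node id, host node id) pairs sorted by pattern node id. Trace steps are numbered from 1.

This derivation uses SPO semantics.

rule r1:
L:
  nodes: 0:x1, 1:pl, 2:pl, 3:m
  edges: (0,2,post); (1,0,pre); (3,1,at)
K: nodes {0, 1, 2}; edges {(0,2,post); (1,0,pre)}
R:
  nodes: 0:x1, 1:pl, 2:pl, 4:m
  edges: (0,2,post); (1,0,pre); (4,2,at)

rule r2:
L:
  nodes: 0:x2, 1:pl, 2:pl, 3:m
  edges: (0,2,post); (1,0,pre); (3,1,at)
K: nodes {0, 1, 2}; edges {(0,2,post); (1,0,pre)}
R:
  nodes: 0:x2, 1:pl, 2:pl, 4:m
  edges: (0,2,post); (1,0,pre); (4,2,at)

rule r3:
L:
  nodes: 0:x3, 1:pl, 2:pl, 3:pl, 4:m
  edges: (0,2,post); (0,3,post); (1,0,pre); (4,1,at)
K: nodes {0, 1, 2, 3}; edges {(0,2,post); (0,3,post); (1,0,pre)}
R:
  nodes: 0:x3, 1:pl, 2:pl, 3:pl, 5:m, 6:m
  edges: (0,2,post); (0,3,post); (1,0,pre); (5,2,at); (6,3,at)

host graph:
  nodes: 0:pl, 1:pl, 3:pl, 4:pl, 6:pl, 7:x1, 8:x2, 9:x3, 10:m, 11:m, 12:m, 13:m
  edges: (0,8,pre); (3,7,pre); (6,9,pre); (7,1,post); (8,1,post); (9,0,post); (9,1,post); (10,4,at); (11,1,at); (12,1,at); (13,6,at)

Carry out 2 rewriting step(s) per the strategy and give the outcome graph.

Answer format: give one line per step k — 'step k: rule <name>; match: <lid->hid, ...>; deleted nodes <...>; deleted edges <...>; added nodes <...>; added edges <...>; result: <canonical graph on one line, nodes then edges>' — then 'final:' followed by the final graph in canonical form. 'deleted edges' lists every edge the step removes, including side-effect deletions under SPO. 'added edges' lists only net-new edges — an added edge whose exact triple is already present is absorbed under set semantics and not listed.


step 1: rule r3; match: 0->9, 1->6, 2->0, 3->1, 4->13; deleted nodes 13; deleted edges (13,6,at); added nodes 14, 15; added edges (14,0,at); (15,1,at); result: nodes: 0:pl, 1:pl, 3:pl, 4:pl, 6:pl, 7:x1, 8:x2, 9:x3, 10:m, 11:m, 12:m, 14:m, 15:m edges: (0,8,pre); (3,7,pre); (6,9,pre); (7,1,post); (8,1,post); (9,0,post); (9,1,post); (10,4,at); (11,1,at); (12,1,at); (14,0,at); (15,1,at)
step 2: rule r2; match: 0->8, 1->0, 2->1, 3->14; deleted nodes 14; deleted edges (14,0,at); added nodes 16; added edges (16,1,at); result: nodes: 0:pl, 1:pl, 3:pl, 4:pl, 6:pl, 7:x1, 8:x2, 9:x3, 10:m, 11:m, 12:m, 15:m, 16:m edges: (0,8,pre); (3,7,pre); (6,9,pre); (7,1,post); (8,1,post); (9,0,post); (9,1,post); (10,4,at); (11,1,at); (12,1,at); (15,1,at); (16,1,at)
final:
nodes: 0:pl, 1:pl, 3:pl, 4:pl, 6:pl, 7:x1, 8:x2, 9:x3, 10:m, 11:m, 12:m, 15:m, 16:m
edges: (0,8,pre); (3,7,pre); (6,9,pre); (7,1,post); (8,1,post); (9,0,post); (9,1,post); (10,4,at); (11,1,at); (12,1,at); (15,1,at); (16,1,at)


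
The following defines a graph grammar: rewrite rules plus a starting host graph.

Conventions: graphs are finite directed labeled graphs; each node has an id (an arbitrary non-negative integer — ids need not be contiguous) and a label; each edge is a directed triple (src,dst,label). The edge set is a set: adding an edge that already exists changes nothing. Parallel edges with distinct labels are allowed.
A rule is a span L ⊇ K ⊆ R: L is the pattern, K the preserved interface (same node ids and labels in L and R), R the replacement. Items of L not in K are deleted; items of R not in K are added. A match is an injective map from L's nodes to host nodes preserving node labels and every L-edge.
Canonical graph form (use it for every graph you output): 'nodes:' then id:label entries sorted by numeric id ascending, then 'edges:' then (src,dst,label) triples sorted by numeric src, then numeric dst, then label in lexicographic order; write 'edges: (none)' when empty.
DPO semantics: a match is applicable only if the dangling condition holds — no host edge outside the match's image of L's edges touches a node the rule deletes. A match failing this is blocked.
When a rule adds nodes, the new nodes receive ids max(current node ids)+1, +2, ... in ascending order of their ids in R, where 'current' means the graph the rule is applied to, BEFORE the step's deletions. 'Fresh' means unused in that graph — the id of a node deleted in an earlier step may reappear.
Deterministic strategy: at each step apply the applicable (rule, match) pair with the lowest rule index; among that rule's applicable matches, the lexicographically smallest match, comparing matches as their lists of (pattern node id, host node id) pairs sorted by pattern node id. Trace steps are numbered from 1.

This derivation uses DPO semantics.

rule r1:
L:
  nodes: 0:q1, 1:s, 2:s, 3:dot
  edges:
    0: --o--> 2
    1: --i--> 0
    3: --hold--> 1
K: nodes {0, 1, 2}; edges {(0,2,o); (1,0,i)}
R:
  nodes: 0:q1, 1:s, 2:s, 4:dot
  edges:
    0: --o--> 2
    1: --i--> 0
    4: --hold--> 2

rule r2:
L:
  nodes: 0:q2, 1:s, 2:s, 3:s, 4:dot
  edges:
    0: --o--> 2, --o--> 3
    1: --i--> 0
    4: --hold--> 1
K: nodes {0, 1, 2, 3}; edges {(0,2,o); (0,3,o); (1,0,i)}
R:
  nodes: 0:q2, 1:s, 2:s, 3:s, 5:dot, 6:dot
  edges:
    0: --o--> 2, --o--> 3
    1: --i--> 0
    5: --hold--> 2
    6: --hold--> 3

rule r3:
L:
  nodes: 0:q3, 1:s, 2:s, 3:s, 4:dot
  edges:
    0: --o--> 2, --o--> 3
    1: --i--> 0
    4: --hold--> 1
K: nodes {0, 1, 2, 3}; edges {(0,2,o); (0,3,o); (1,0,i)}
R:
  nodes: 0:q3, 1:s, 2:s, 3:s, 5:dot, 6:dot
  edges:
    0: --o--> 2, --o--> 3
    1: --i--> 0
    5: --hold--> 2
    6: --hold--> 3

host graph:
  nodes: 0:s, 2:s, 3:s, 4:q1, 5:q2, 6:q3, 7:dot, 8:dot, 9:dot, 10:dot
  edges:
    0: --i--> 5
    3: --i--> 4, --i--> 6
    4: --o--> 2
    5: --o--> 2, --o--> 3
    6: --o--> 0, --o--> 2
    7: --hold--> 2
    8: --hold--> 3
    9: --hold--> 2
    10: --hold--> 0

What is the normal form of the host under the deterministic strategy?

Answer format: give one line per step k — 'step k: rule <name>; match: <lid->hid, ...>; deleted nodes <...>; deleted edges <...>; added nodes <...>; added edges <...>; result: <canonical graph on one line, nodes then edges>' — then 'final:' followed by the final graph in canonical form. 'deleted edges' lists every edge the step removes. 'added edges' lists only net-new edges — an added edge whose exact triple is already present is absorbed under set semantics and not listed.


step 1: rule r1; match: 0->4, 1->3, 2->2, 3->8; deleted nodes 8; deleted edges (8,3,hold); added nodes 11; added edges (11,2,hold); result: nodes: 0:s, 2:s, 3:s, 4:q1, 5:q2, 6:q3, 7:dot, 9:dot, 10:dot, 11:dot edges: (0,5,i); (3,4,i); (3,6,i); (4,2,o); (5,2,o); (5,3,o); (6,0,o); (6,2,o); (7,2,hold); (9,2,hold); (10,0,hold); (11,2,hold)
step 2: rule r2; match: 0->5, 1->0, 2->2, 3->3, 4->10; deleted nodes 10; deleted edges (10,0,hold); added nodes 12, 13; added edges (12,2,hold); (13,3,hold); result: nodes: 0:s, 2:s, 3:s, 4:q1, 5:q2, 6:q3, 7:dot, 9:dot, 11:dot, 12:dot, 13:dot edges: (0,5,i); (3,4,i); (3,6,i); (4,2,o); (5,2,o); (5,3,o); (6,0,o); (6,2,o); (7,2,hold); (9,2,hold); (11,2,hold); (12,2,hold); (13,3,hold)
step 3: rule r1; match: 0->4, 1->3, 2->2, 3->13; deleted nodes 13; deleted edges (13,3,hold); added nodes 14; added edges (14,2,hold); result: nodes: 0:s, 2:s, 3:s, 4:q1, 5:q2, 6:q3, 7:dot, 9:dot, 11:dot, 12:dot, 14:dot edges: (0,5,i); (3,4,i); (3,6,i); (4,2,o); (5,2,o); (5,3,o); (6,0,o); (6,2,o); (7,2,hold); (9,2,hold); (11,2,hold); (12,2,hold); (14,2,hold)
final:
nodes: 0:s, 2:s, 3:s, 4:q1, 5:q2, 6:q3, 7:dot, 9:dot, 11:dot, 12:dot, 14:dot
edges: (0,5,i); (3,4,i); (3,6,i); (4,2,o); (5,2,o); (5,3,o); (6,0,o); (6,2,o); (7,2,hold); (9,2,hold); (11,2,hold); (12,2,hold); (14,2,hold)


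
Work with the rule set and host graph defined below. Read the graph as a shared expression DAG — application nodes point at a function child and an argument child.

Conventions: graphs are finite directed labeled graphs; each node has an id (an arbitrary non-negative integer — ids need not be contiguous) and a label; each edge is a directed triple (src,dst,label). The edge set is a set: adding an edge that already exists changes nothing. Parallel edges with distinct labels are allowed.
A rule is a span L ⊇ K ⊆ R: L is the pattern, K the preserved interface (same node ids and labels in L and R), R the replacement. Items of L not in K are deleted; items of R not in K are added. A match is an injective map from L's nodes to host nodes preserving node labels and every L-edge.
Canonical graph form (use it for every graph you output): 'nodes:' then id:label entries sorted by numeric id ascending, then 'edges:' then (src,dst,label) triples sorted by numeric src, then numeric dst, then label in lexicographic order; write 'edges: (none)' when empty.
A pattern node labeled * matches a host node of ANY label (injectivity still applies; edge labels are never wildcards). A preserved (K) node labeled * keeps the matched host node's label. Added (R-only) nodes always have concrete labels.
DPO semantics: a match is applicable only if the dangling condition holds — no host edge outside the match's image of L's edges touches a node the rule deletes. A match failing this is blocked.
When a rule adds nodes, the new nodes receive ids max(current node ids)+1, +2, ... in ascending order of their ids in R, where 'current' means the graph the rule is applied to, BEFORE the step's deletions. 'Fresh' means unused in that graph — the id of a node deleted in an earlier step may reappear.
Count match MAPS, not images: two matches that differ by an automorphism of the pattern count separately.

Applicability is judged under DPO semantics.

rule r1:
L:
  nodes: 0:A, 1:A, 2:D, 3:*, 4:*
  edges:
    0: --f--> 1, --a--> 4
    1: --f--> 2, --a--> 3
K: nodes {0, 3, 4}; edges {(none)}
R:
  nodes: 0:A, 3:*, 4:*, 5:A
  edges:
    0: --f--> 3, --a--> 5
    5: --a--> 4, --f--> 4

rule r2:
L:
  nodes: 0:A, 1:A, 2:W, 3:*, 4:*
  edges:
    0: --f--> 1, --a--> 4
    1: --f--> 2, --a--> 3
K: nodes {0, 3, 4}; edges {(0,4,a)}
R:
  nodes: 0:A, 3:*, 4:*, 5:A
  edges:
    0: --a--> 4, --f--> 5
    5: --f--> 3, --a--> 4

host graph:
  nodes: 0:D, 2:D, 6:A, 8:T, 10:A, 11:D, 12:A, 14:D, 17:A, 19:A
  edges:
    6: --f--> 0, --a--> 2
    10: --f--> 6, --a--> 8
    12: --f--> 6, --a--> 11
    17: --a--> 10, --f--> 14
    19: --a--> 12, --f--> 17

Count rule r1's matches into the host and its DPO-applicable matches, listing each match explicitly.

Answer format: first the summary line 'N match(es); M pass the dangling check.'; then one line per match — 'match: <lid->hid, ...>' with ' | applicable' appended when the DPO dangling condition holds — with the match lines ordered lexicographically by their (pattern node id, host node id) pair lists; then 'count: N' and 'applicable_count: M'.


3 match(es); 1 pass the dangling check.
match: 0->10, 1->6, 2->0, 3->2, 4->8
match: 0->12, 1->6, 2->0, 3->2, 4->11
match: 0->19, 1->17, 2->14, 3->10, 4->12 | applicable
count: 3
applicable_count: 1


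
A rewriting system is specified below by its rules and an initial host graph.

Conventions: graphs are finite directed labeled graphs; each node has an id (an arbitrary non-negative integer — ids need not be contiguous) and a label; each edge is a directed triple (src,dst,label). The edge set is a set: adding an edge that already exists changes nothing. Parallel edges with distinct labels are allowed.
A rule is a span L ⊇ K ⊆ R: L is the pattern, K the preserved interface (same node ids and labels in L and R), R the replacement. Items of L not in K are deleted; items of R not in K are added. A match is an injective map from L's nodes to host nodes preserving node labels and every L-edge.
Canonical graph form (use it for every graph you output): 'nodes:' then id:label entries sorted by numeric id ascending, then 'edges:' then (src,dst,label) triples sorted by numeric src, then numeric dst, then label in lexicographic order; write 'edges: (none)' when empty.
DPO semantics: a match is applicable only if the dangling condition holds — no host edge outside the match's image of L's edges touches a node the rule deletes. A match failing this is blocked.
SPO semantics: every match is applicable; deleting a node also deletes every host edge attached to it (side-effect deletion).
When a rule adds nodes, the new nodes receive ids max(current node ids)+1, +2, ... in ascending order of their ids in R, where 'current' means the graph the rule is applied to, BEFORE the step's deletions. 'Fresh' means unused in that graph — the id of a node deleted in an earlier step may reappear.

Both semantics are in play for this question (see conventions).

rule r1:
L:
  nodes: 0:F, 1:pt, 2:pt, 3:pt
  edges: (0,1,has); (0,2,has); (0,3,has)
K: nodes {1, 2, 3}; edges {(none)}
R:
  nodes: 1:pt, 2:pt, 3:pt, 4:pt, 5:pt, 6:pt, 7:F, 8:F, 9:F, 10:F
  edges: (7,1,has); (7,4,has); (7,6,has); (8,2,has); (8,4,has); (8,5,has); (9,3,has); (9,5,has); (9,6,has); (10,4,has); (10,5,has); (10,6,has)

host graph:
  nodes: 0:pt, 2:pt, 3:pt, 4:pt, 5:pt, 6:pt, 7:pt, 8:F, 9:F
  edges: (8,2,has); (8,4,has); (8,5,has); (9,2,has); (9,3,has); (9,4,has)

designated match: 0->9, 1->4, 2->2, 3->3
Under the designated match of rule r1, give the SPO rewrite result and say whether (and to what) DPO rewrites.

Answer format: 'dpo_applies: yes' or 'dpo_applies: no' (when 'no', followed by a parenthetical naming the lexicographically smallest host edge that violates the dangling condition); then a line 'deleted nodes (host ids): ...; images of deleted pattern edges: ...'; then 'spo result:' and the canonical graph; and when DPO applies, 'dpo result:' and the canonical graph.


dpo_applies: yes
deleted nodes (host ids): 9; images of deleted pattern edges: (9,2,has); (9,3,has); (9,4,has)
spo result:
nodes: 0:pt, 2:pt, 3:pt, 4:pt, 5:pt, 6:pt, 7:pt, 8:F, 10:pt, 11:pt, 12:pt, 13:F, 14:F, 15:F, 16:F
edges: (8,2,has); (8,4,has); (8,5,has); (13,4,has); (13,10,has); (13,12,has); (14,2,has); (14,10,has); (14,11,has); (15,3,has); (15,11,has); (15,12,has); (16,10,has); (16,11,has); (16,12,has)
dpo result:
nodes: 0:pt, 2:pt, 3:pt, 4:pt, 5:pt, 6:pt, 7:pt, 8:F, 10:pt, 11:pt, 12:pt, 13:F, 14:F, 15:F, 16:F
edges: (8,2,has); (8,4,has); (8,5,has); (13,4,has); (13,10,has); (13,12,has); (14,2,has); (14,10,has); (14,11,has); (15,3,has); (15,11,has); (15,12,has); (16,10,has); (16,11,has); (16,12,has)


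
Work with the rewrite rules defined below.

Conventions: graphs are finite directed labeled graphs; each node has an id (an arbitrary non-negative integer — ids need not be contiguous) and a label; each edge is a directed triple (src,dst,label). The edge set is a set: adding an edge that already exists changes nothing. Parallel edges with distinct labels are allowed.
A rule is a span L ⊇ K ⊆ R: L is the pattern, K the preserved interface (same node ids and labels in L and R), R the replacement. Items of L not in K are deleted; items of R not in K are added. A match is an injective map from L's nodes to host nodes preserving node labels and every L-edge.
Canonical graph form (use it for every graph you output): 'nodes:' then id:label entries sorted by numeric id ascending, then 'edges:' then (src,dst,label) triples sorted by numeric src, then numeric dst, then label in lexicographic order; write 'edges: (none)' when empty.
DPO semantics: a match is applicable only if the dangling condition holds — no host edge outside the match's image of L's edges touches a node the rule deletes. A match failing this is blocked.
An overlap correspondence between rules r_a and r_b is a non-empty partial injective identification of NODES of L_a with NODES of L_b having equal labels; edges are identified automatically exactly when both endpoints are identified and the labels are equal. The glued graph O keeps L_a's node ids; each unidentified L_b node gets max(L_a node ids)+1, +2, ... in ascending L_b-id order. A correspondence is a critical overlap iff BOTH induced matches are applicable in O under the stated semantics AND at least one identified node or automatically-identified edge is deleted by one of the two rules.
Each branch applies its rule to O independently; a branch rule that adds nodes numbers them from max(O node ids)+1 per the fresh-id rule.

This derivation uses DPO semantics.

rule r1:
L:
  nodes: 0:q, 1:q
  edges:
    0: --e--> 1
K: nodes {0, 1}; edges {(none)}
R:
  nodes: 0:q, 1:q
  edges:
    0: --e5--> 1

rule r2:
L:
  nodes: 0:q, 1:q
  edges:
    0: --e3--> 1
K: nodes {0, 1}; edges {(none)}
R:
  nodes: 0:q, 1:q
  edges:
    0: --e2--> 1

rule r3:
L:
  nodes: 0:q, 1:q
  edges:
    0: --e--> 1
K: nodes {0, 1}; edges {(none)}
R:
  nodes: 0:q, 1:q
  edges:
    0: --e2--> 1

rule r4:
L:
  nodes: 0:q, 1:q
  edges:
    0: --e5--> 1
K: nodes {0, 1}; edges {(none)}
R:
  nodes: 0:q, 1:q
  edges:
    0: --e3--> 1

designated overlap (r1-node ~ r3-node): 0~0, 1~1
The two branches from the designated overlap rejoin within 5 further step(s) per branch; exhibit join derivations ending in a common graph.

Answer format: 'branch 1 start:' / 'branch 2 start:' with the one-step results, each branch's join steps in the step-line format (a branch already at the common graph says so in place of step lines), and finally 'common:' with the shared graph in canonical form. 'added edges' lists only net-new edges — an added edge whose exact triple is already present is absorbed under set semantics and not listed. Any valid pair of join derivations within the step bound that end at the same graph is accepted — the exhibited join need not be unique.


branch 1 start:
nodes: 0:q, 1:q
edges: (0,1,e5)
branch 2 start:
nodes: 0:q, 1:q
edges: (0,1,e2)
branch 1 step 1: rule r4; match: 0->0, 1->1; deleted nodes (none); deleted edges (0,1,e5); added nodes (none); added edges (0,1,e3); result: nodes: 0:q, 1:q edges: (0,1,e3)
branch 1 step 2: rule r2; match: 0->0, 1->1; deleted nodes (none); deleted edges (0,1,e3); added nodes (none); added edges (0,1,e2); result: nodes: 0:q, 1:q edges: (0,1,e2)
branch 2: already at the common graph (0 steps)
common:
nodes: 0:q, 1:q
edges: (0,1,e2)


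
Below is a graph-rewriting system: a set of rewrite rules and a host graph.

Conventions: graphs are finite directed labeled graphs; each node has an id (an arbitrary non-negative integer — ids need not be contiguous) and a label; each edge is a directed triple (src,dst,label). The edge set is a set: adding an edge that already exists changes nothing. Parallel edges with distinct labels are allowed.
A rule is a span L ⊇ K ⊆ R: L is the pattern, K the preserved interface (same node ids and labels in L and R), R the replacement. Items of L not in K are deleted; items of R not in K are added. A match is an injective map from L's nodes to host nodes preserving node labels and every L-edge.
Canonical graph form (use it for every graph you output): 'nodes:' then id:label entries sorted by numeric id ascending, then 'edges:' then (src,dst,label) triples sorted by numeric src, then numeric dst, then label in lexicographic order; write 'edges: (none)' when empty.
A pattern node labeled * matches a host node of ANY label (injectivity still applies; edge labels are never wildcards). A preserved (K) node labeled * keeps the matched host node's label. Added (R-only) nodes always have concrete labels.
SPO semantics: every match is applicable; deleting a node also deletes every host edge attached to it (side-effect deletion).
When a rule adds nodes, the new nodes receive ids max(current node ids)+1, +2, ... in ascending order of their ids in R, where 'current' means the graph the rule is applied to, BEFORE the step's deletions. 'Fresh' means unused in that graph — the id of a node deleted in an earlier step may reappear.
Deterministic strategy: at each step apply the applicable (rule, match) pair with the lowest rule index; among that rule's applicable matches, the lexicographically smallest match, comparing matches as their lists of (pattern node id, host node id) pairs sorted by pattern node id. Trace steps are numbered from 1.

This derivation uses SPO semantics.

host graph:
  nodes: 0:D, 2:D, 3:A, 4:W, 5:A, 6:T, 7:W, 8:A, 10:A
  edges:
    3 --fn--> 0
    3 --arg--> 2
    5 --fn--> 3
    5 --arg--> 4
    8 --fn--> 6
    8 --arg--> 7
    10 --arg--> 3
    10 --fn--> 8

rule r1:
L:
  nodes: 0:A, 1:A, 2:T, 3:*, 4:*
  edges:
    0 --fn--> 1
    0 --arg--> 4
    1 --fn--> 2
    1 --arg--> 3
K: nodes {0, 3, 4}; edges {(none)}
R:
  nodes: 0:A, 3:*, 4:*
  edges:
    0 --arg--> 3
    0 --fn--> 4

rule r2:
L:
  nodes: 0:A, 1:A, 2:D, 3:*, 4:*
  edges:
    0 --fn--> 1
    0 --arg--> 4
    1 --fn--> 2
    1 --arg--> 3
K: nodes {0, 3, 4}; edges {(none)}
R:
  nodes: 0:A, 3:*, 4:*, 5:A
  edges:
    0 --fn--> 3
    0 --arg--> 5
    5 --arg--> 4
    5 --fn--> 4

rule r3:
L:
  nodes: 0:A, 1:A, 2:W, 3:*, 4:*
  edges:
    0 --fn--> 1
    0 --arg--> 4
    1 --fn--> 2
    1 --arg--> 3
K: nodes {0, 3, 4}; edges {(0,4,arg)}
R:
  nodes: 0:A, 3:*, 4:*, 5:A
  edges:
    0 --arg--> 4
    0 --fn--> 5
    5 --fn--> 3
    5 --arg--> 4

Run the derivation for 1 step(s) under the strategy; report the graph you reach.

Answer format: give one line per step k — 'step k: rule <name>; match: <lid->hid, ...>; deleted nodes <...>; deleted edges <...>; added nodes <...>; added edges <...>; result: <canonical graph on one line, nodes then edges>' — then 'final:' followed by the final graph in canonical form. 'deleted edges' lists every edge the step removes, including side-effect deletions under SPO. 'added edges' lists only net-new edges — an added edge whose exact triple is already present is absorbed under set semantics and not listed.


step 1: rule r1; match: 0->10, 1->8, 2->6, 3->7, 4->3; deleted nodes 6, 8; deleted edges (8,6,fn); (8,7,arg); (10,3,arg); (10,8,fn); added nodes (none); added edges (10,3,fn); (10,7,arg); result: nodes: 0:D, 2:D, 3:A, 4:W, 5:A, 7:W, 10:A edges: (3,0,fn); (3,2,arg); (5,3,fn); (5,4,arg); (10,3,fn); (10,7,arg)
final:
nodes: 0:D, 2:D, 3:A, 4:W, 5:A, 7:W, 10:A
edges: (3,0,fn); (3,2,arg); (5,3,fn); (5,4,arg); (10,3,fn); (10,7,arg)


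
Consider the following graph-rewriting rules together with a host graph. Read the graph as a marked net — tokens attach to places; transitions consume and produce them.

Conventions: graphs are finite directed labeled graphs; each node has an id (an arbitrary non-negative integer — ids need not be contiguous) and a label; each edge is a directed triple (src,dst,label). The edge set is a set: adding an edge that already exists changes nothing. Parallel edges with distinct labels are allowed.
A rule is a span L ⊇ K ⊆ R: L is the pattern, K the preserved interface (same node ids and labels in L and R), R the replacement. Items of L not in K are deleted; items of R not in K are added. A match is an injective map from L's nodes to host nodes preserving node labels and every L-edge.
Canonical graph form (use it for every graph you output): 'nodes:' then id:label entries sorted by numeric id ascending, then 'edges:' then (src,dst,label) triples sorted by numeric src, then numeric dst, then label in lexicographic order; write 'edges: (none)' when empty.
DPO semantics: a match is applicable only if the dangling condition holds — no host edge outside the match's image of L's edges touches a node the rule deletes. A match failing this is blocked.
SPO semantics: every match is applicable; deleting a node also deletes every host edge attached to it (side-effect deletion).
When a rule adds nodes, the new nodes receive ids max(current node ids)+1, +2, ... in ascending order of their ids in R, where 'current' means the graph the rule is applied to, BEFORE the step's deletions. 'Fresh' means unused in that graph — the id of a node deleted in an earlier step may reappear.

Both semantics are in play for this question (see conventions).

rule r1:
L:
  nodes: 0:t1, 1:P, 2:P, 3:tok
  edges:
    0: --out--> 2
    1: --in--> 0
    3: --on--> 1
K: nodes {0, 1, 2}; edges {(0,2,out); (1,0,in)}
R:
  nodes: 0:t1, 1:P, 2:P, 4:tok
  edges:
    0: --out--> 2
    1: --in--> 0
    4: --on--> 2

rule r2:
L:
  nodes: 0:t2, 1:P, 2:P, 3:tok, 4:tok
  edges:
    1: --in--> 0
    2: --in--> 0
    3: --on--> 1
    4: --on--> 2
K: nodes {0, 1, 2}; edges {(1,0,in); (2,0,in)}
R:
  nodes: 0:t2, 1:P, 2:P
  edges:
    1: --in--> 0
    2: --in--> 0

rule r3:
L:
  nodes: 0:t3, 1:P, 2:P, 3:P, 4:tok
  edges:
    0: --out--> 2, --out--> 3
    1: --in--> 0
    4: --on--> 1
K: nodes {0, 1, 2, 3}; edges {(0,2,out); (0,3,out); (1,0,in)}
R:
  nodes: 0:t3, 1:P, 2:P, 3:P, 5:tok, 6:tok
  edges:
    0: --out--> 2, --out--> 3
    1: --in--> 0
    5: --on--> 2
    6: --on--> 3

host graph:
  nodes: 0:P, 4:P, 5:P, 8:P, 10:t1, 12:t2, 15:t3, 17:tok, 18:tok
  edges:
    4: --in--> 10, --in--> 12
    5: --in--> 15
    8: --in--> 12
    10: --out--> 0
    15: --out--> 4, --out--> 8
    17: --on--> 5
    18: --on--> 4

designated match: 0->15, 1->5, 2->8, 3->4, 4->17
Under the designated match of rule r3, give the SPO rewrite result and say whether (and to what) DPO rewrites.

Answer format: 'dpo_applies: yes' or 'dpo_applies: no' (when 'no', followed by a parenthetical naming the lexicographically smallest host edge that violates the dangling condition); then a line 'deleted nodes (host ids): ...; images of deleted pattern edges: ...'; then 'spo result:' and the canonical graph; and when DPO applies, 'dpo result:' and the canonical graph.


dpo_applies: yes
deleted nodes (host ids): 17; images of deleted pattern edges: (17,5,on)
spo result:
nodes: 0:P, 4:P, 5:P, 8:P, 10:t1, 12:t2, 15:t3, 18:tok, 19:tok, 20:tok
edges: (4,10,in); (4,12,in); (5,15,in); (8,12,in); (10,0,out); (15,4,out); (15,8,out); (18,4,on); (19,8,on); (20,4,on)
dpo result:
nodes: 0:P, 4:P, 5:P, 8:P, 10:t1, 12:t2, 15:t3, 18:tok, 19:tok, 20:tok
edges: (4,10,in); (4,12,in); (5,15,in); (8,12,in); (10,0,out); (15,4,out); (15,8,out); (18,4,on); (19,8,on); (20,4,on)
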